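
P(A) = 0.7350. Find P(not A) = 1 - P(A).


P(not A) = 1 - 0.7350 = 0.2650

P(not A) = 0.2650


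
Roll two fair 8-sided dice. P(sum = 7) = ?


Total outcomes = 8×8 = 64
Favorable (sum = 7): 6
P = 6/64 = 0.0938

P = 0.0938


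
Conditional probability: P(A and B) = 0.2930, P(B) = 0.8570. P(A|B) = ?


P(A|B) = 0.2930/0.8570 = 0.3419

P(A|B) = 0.3419


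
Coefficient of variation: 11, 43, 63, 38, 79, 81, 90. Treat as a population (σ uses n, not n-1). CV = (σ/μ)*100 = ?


Mean = 57.8571
SD = 26.3299
CV = (26.3299/57.8571)*100 = 45.5085%

CV = 45.5085%


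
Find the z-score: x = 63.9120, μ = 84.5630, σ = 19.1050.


z = (63.9120 - 84.5630)/19.1050
= -20.6510/19.1050
= -1.0809

z = -1.0809


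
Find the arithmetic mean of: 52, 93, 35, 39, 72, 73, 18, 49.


Sum = 52 + 93 + 35 + 39 + 72 + 73 + 18 + 49 = 431
n = 8
Mean = 431/8 = 53.8750

Mean = 53.8750


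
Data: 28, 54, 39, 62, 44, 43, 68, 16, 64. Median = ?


Sorted: 16, 28, 39, 43, 44, 54, 62, 64, 68
n = 9 (odd)
Middle value = 44

Median = 44


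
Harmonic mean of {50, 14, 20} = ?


Sum of reciprocals = 1/50 + 1/14 + 1/20 = 0.141429
HM = 3/0.141429 = 21.2121

HM = 21.2121


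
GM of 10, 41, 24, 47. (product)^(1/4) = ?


Product = 10 × 41 × 24 × 47 = 462480
GM = 462480^(1/4) = 26.0779

GM = 26.0779


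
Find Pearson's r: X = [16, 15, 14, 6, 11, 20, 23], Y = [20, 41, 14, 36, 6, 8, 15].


Mean X = 15.0000, Mean Y = 20.0000
SD X = 5.182388, SD Y = 12.524262
Cov = -26.000000
r = -26.000000/(5.182388*12.524262) = -0.4006

r = -0.4006


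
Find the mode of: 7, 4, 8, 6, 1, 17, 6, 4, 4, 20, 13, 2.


Frequencies: 1:1, 2:1, 4:3, 6:2, 7:1, 8:1, 13:1, 17:1, 20:1
Max frequency = 3
Mode = 4

Mode = 4


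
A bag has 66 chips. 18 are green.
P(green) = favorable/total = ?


P = 18/66 = 0.2727

P = 0.2727


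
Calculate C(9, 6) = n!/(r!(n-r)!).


C(9,6) = 9!/(6! × 3!)
= 362880/(720 × 6)
= 84

C(9,6) = 84


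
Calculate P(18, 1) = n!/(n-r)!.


P(18,1) = 18!/17!
= 6402373705728000/355687428096000
= 18

P(18,1) = 18


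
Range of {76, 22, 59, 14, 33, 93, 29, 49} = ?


Max = 93, Min = 14
Range = 93 - 14 = 79

Range = 79


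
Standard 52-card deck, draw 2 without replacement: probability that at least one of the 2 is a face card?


P(at least one) = 1 - P(none)
P(none) = (40/52) × (39/51) = 0.588235
P(at least one) = 1 - 0.588235 = 0.4118

P = 0.4118


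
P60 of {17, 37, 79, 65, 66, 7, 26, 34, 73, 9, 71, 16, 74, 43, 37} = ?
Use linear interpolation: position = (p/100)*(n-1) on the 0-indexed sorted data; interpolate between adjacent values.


Sorted: 7, 9, 16, 17, 26, 34, 37, 37, 43, 65, 66, 71, 73, 74, 79
n = 15
Index = 60/100 * 14 = 8.4000
Lower = data[8] = 43, Upper = data[9] = 65
P60 = 43 + 0.4000*(22) = 51.8000

P60 = 51.8000


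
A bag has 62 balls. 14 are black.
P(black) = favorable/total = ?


P = 14/62 = 0.2258

P = 0.2258


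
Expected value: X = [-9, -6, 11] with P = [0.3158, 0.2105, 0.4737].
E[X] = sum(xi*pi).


E[X] = -9*0.3158 - 6*0.2105 + 11*0.4737
= -2.8422 - 1.2630 + 5.2107
= 1.1055

E[X] = 1.1055


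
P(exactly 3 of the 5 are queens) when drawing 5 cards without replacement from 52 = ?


Hypergeometric: P(X=3) = C(4,3)·C(48,2) / C(52,5)
= 4 × 1128 / 2598960
= 4512/2598960 = 0.0017

P = 0.0017


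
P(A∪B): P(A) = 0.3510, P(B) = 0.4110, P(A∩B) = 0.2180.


P(A∪B) = 0.3510 + 0.4110 - 0.2180
= 0.7620 - 0.2180
= 0.5440

P(A∪B) = 0.5440


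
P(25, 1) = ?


P(25,1) = 25!/24!
= 15511210043330985984000000/620448401733239439360000
= 25

P(25,1) = 25


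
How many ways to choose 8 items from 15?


C(15,8) = 15!/(8! × 7!)
= 1307674368000/(40320 × 5040)
= 6435

C(15,8) = 6435


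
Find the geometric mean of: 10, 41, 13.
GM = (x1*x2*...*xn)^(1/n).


Product = 10 × 41 × 13 = 5330
GM = 5330^(1/3) = 17.4680

GM = 17.4680


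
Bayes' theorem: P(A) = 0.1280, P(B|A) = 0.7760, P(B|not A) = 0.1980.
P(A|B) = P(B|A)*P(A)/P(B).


P(B) = P(B|A)*P(A) + P(B|A')*P(A')
= 0.7760*0.1280 + 0.1980*0.8720
= 0.099328 + 0.172656 = 0.271984
P(A|B) = 0.099328/0.271984 = 0.3652

P(A|B) = 0.3652


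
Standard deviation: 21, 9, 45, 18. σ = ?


Mean = 23.2500
Variance = 177.1875
SD = sqrt(177.1875) = 13.3112

SD = 13.3112


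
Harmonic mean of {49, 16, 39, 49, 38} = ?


Sum of reciprocals = 1/49 + 1/16 + 1/39 + 1/49 + 1/38 = 0.155273
HM = 5/0.155273 = 32.2013

HM = 32.2013


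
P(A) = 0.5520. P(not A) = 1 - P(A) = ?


P(not A) = 1 - 0.5520 = 0.4480

P(not A) = 0.4480


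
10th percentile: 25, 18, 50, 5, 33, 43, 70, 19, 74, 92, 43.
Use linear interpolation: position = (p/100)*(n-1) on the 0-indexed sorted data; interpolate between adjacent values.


Sorted: 5, 18, 19, 25, 33, 43, 43, 50, 70, 74, 92
n = 11
Index = 10/100 * 10 = 1.0000
Lower = data[1] = 18, Upper = data[2] = 19
P10 = 18 + 0*(1) = 18.0000

P10 = 18.0000


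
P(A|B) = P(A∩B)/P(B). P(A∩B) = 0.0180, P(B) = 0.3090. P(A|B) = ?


P(A|B) = 0.0180/0.3090 = 0.0583

P(A|B) = 0.0583


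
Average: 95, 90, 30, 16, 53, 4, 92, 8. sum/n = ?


Sum = 95 + 90 + 30 + 16 + 53 + 4 + 92 + 8 = 388
n = 8
Mean = 388/8 = 48.5000

Mean = 48.5000


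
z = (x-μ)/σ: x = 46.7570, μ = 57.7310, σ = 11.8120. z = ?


z = (46.7570 - 57.7310)/11.8120
= -10.9740/11.8120
= -0.9291

z = -0.9291


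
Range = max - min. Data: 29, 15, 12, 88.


Max = 88, Min = 12
Range = 88 - 12 = 76

Range = 76


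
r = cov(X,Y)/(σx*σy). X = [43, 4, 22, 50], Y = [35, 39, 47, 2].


Mean X = 29.7500, Mean Y = 30.7500
SD X = 18.088325, SD Y = 17.151895
Cov = -216.062500
r = -216.062500/(18.088325*17.151895) = -0.6964

r = -0.6964


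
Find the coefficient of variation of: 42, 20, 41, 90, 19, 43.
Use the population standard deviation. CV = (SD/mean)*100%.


Mean = 42.5000
SD = 23.5142
CV = (23.5142/42.5000)*100 = 55.3275%

CV = 55.3275%


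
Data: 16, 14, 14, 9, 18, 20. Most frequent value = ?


Frequencies: 9:1, 14:2, 16:1, 18:1, 20:1
Max frequency = 2
Mode = 14

Mode = 14


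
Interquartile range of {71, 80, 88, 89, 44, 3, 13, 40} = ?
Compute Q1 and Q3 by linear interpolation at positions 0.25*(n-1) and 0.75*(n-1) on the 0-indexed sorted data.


Sorted: 3, 13, 40, 44, 71, 80, 88, 89
Q1 (25th %ile) = 33.2500
Q3 (75th %ile) = 82.0000
IQR = 82.0000 - 33.2500 = 48.7500

IQR = 48.7500


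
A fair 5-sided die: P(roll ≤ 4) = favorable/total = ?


Favorable outcomes (roll ≤ 4): 4
Total outcomes = 5
P = 4/5 = 0.8000

P = 0.8000


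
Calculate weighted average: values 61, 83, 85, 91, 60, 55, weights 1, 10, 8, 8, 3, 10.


Numerator = 61*1 + 83*10 + 85*8 + 91*8 + 60*3 + 55*10 = 3029
Denominator = 1 + 10 + 8 + 8 + 3 + 10 = 40
WM = 3029/40 = 75.7250

WM = 75.7250


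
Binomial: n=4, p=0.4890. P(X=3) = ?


C(4,3) = 4
p^3 = 0.116930
(1-p)^1 = 0.511000
P = 4 * 0.116930 * 0.511000 = 0.2390

P(X=3) = 0.2390


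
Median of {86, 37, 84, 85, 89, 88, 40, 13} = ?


Sorted: 13, 37, 40, 84, 85, 86, 88, 89
n = 8 (even)
Middle values: 84 and 85
Median = (84+85)/2 = 84.5000

Median = 84.5000


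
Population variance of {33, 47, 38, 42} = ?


Mean = 40.0000
Squared deviations: 49.0000, 49.0000, 4.0000, 4.0000
Sum = 106.0000
Variance = 106.0000/4 = 26.5000

Variance = 26.5000


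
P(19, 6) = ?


P(19,6) = 19!/13!
= 121645100408832000/6227020800
= 19535040

P(19,6) = 19535040


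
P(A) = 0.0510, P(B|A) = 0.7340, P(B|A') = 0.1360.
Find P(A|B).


P(B) = P(B|A)*P(A) + P(B|A')*P(A')
= 0.7340*0.0510 + 0.1360*0.9490
= 0.037434 + 0.129064 = 0.166498
P(A|B) = 0.037434/0.166498 = 0.2248

P(A|B) = 0.2248


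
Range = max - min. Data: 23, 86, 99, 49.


Max = 99, Min = 23
Range = 99 - 23 = 76

Range = 76


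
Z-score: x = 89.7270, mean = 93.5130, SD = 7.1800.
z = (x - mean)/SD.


z = (89.7270 - 93.5130)/7.1800
= -3.7860/7.1800
= -0.5273

z = -0.5273


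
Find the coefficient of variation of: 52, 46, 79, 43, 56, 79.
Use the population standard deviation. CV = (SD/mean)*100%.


Mean = 59.1667
SD = 14.6221
CV = (14.6221/59.1667)*100 = 24.7134%

CV = 24.7134%


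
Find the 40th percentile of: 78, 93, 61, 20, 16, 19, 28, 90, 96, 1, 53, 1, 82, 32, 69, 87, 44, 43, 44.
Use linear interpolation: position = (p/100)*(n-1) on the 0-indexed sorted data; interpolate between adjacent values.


Sorted: 1, 1, 16, 19, 20, 28, 32, 43, 44, 44, 53, 61, 69, 78, 82, 87, 90, 93, 96
n = 19
Index = 40/100 * 18 = 7.2000
Lower = data[7] = 43, Upper = data[8] = 44
P40 = 43 + 0.2000*(1) = 43.2000

P40 = 43.2000


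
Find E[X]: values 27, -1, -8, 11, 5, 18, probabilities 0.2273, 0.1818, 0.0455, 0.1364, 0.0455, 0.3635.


E[X] = 27*0.2273 - 1*0.1818 - 8*0.0455 + 11*0.1364 + 5*0.0455 + 18*0.3635
= 6.1371 - 0.1818 - 0.3640 + 1.5004 + 0.2275 + 6.5430
= 13.8622

E[X] = 13.8622


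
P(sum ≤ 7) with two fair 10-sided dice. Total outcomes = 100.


Total outcomes = 10×10 = 100
Favorable (sum ≤ 7): 21
P = 21/100 = 0.2100

P = 0.2100


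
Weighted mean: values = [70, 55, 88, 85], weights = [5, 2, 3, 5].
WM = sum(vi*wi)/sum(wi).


Numerator = 70*5 + 55*2 + 88*3 + 85*5 = 1149
Denominator = 5 + 2 + 3 + 5 = 15
WM = 1149/15 = 76.6000

WM = 76.6000


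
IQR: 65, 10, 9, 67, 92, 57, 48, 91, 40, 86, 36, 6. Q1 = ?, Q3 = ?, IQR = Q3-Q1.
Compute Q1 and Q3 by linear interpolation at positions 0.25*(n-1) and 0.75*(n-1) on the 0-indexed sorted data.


Sorted: 6, 9, 10, 36, 40, 48, 57, 65, 67, 86, 91, 92
Q1 (25th %ile) = 29.5000
Q3 (75th %ile) = 71.7500
IQR = 71.7500 - 29.5000 = 42.2500

IQR = 42.2500


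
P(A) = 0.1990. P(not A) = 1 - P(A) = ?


P(not A) = 1 - 0.1990 = 0.8010

P(not A) = 0.8010


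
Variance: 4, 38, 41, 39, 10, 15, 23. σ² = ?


Mean = 24.2857
Squared deviations: 411.5102, 188.0816, 279.3673, 216.5102, 204.0816, 86.2245, 1.6531
Sum = 1387.4286
Variance = 1387.4286/7 = 198.2041

Variance = 198.2041


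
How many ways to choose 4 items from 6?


C(6,4) = 6!/(4! × 2!)
= 720/(24 × 2)
= 15

C(6,4) = 15


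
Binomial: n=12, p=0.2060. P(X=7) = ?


C(12,7) = 792
p^7 = 1.574239e-05
(1-p)^5 = 0.315575
P = 792 * 1.574239e-05 * 0.315575 = 0.0039

P(X=7) = 0.0039


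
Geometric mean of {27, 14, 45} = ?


Product = 27 × 14 × 45 = 17010
GM = 17010^(1/3) = 25.7179

GM = 25.7179


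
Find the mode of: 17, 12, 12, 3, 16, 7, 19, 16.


Frequencies: 3:1, 7:1, 12:2, 16:2, 17:1, 19:1
Max frequency = 2
Mode = 12, 16

Mode = 12, 16


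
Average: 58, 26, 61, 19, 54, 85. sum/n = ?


Sum = 58 + 26 + 61 + 19 + 54 + 85 = 303
n = 6
Mean = 303/6 = 50.5000

Mean = 50.5000


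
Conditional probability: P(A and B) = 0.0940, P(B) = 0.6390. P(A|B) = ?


P(A|B) = 0.0940/0.6390 = 0.1471

P(A|B) = 0.1471


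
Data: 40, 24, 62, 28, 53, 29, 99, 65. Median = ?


Sorted: 24, 28, 29, 40, 53, 62, 65, 99
n = 8 (even)
Middle values: 40 and 53
Median = (40+53)/2 = 46.5000

Median = 46.5000


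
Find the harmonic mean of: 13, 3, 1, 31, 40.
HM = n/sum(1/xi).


Sum of reciprocals = 1/13 + 1/3 + 1/1 + 1/31 + 1/40 = 1.467514
HM = 5/1.467514 = 3.4071

HM = 3.4071


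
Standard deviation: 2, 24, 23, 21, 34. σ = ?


Mean = 20.8000
Variance = 108.5600
SD = sqrt(108.5600) = 10.4192

SD = 10.4192


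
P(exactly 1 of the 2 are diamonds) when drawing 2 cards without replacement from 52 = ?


Hypergeometric: P(X=1) = C(13,1)·C(39,1) / C(52,2)
= 13 × 39 / 1326
= 507/1326 = 0.3824

P = 0.3824


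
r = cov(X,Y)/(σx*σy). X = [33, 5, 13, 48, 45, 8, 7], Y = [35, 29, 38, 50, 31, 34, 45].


Mean X = 22.7143, Mean Y = 37.4286
SD X = 17.375798, SD Y = 7.027642
Cov = 32.122449
r = 32.122449/(17.375798*7.027642) = 0.2631

r = 0.2631


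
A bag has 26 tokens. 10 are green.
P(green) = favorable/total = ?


P = 10/26 = 0.3846

P = 0.3846


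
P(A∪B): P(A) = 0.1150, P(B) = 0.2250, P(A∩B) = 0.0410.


P(A∪B) = 0.1150 + 0.2250 - 0.0410
= 0.3400 - 0.0410
= 0.2990

P(A∪B) = 0.2990


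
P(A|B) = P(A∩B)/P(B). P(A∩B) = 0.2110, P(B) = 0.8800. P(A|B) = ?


P(A|B) = 0.2110/0.8800 = 0.2398

P(A|B) = 0.2398


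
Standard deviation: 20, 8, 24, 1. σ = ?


Mean = 13.2500
Variance = 84.6875
SD = sqrt(84.6875) = 9.2026

SD = 9.2026


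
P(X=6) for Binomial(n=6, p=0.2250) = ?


C(6,6) = 1
p^6 = 0.000130
(1-p)^0 = 1.000000
P = 1 * 0.000130 * 1.000000 = 0.0001

P(X=6) = 0.0001


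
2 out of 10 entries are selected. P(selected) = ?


P = 2/10 = 0.2000

P = 0.2000


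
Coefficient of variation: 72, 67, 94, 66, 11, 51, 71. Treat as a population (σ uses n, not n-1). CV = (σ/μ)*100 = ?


Mean = 61.7143
SD = 23.8070
CV = (23.8070/61.7143)*100 = 38.5762%

CV = 38.5762%


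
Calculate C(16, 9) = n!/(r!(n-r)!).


C(16,9) = 16!/(9! × 7!)
= 20922789888000/(362880 × 5040)
= 11440

C(16,9) = 11440


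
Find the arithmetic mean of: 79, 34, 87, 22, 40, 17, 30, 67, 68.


Sum = 79 + 34 + 87 + 22 + 40 + 17 + 30 + 67 + 68 = 444
n = 9
Mean = 444/9 = 49.3333

Mean = 49.3333


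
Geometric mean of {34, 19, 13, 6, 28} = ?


Product = 34 × 19 × 13 × 6 × 28 = 1410864
GM = 1410864^(1/5) = 16.9784

GM = 16.9784


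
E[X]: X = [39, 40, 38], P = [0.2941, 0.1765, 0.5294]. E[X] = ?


E[X] = 39*0.2941 + 40*0.1765 + 38*0.5294
= 11.4699 + 7.0600 + 20.1172
= 38.6471

E[X] = 38.6471


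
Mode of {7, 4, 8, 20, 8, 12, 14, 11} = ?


Frequencies: 4:1, 7:1, 8:2, 11:1, 12:1, 14:1, 20:1
Max frequency = 2
Mode = 8

Mode = 8


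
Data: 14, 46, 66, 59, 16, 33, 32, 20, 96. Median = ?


Sorted: 14, 16, 20, 32, 33, 46, 59, 66, 96
n = 9 (odd)
Middle value = 33

Median = 33


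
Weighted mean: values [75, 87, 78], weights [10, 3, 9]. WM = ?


Numerator = 75*10 + 87*3 + 78*9 = 1713
Denominator = 10 + 3 + 9 = 22
WM = 1713/22 = 77.8636

WM = 77.8636


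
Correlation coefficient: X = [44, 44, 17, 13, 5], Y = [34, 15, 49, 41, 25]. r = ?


Mean X = 24.6000, Mean Y = 32.8000
SD X = 16.304601, SD Y = 11.906301
Cov = -77.480000
r = -77.480000/(16.304601*11.906301) = -0.3991

r = -0.3991


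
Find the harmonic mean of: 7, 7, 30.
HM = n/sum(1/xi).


Sum of reciprocals = 1/7 + 1/7 + 1/30 = 0.319048
HM = 3/0.319048 = 9.4030

HM = 9.4030


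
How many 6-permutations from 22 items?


P(22,6) = 22!/16!
= 1124000727777607680000/20922789888000
= 53721360

P(22,6) = 53721360


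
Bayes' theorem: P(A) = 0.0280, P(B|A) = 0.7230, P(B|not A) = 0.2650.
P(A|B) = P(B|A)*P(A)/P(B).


P(B) = P(B|A)*P(A) + P(B|A')*P(A')
= 0.7230*0.0280 + 0.2650*0.9720
= 0.020244 + 0.257580 = 0.277824
P(A|B) = 0.020244/0.277824 = 0.0729

P(A|B) = 0.0729


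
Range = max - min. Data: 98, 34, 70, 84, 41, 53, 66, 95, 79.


Max = 98, Min = 34
Range = 98 - 34 = 64

Range = 64


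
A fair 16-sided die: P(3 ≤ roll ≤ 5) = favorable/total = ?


Favorable outcomes (3 ≤ roll ≤ 5): 3
Total outcomes = 16
P = 3/16 = 0.1875

P = 0.1875


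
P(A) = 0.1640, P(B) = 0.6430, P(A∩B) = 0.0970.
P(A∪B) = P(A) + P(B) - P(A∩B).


P(A∪B) = 0.1640 + 0.6430 - 0.0970
= 0.8070 - 0.0970
= 0.7100

P(A∪B) = 0.7100


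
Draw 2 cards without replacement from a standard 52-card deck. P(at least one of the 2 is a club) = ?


P(at least one) = 1 - P(none)
P(none) = (39/52) × (38/51) = 0.558824
P(at least one) = 1 - 0.558824 = 0.4412

P = 0.4412


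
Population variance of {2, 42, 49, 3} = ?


Mean = 24.0000
Squared deviations: 484.0000, 324.0000, 625.0000, 441.0000
Sum = 1874.0000
Variance = 1874.0000/4 = 468.5000

Variance = 468.5000


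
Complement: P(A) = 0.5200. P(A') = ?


P(not A) = 1 - 0.5200 = 0.4800

P(not A) = 0.4800


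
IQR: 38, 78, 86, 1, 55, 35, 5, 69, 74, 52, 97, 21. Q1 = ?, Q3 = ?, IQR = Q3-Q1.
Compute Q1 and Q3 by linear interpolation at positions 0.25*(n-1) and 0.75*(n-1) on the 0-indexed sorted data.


Sorted: 1, 5, 21, 35, 38, 52, 55, 69, 74, 78, 86, 97
Q1 (25th %ile) = 31.5000
Q3 (75th %ile) = 75.0000
IQR = 75.0000 - 31.5000 = 43.5000

IQR = 43.5000


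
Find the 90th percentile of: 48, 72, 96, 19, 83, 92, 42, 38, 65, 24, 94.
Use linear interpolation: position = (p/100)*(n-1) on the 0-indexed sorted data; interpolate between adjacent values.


Sorted: 19, 24, 38, 42, 48, 65, 72, 83, 92, 94, 96
n = 11
Index = 90/100 * 10 = 9.0000
Lower = data[9] = 94, Upper = data[10] = 96
P90 = 94 + 0*(2) = 94.0000

P90 = 94.0000


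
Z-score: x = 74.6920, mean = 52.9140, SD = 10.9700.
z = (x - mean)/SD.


z = (74.6920 - 52.9140)/10.9700
= 21.7780/10.9700
= 1.9852

z = 1.9852


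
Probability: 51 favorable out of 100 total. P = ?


P = 51/100 = 0.5100

P = 0.5100


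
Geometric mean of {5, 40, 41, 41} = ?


Product = 5 × 40 × 41 × 41 = 336200
GM = 336200^(1/4) = 24.0796

GM = 24.0796


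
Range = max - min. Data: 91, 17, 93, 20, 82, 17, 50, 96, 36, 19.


Max = 96, Min = 17
Range = 96 - 17 = 79

Range = 79


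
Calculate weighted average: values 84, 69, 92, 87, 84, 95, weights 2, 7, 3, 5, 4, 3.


Numerator = 84*2 + 69*7 + 92*3 + 87*5 + 84*4 + 95*3 = 1983
Denominator = 2 + 7 + 3 + 5 + 4 + 3 = 24
WM = 1983/24 = 82.6250

WM = 82.6250


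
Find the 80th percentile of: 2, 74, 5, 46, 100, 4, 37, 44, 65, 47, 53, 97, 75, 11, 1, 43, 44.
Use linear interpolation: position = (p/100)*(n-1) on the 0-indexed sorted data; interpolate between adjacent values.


Sorted: 1, 2, 4, 5, 11, 37, 43, 44, 44, 46, 47, 53, 65, 74, 75, 97, 100
n = 17
Index = 80/100 * 16 = 12.8000
Lower = data[12] = 65, Upper = data[13] = 74
P80 = 65 + 0.8000*(9) = 72.2000

P80 = 72.2000


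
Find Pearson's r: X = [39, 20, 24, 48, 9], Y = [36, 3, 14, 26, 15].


Mean X = 28.0000, Mean Y = 18.8000
SD X = 13.870833, SD Y = 11.267653
Cov = 110.200000
r = 110.200000/(13.870833*11.267653) = 0.7051

r = 0.7051


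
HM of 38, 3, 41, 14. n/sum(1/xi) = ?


Sum of reciprocals = 1/38 + 1/3 + 1/41 + 1/14 = 0.455468
HM = 4/0.455468 = 8.7822

HM = 8.7822


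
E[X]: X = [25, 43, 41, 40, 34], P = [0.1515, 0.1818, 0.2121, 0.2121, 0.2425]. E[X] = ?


E[X] = 25*0.1515 + 43*0.1818 + 41*0.2121 + 40*0.2121 + 34*0.2425
= 3.7875 + 7.8174 + 8.6961 + 8.4840 + 8.2450
= 37.0300

E[X] = 37.0300


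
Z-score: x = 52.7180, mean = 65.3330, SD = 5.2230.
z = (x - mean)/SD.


z = (52.7180 - 65.3330)/5.2230
= -12.6150/5.2230
= -2.4153

z = -2.4153


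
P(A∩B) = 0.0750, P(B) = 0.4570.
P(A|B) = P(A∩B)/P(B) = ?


P(A|B) = 0.0750/0.4570 = 0.1641

P(A|B) = 0.1641


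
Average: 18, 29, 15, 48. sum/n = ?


Sum = 18 + 29 + 15 + 48 = 110
n = 4
Mean = 110/4 = 27.5000

Mean = 27.5000


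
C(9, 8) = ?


C(9,8) = 9!/(8! × 1!)
= 362880/(40320 × 1)
= 9

C(9,8) = 9


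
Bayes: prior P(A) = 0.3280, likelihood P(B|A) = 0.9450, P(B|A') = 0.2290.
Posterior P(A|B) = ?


P(B) = P(B|A)*P(A) + P(B|A')*P(A')
= 0.9450*0.3280 + 0.2290*0.6720
= 0.309960 + 0.153888 = 0.463848
P(A|B) = 0.309960/0.463848 = 0.6682

P(A|B) = 0.6682


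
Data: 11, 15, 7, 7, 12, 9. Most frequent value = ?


Frequencies: 7:2, 9:1, 11:1, 12:1, 15:1
Max frequency = 2
Mode = 7

Mode = 7


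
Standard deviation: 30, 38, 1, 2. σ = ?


Mean = 17.7500
Variance = 272.1875
SD = sqrt(272.1875) = 16.4981

SD = 16.4981


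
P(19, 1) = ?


P(19,1) = 19!/18!
= 121645100408832000/6402373705728000
= 19

P(19,1) = 19


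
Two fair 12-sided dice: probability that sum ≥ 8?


Total outcomes = 12×12 = 144
Favorable (sum ≥ 8): 123
P = 123/144 = 0.8542

P = 0.8542


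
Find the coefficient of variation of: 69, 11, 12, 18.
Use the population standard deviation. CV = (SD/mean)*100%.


Mean = 27.5000
SD = 24.1091
CV = (24.1091/27.5000)*100 = 87.6696%

CV = 87.6696%


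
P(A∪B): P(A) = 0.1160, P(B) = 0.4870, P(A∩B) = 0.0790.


P(A∪B) = 0.1160 + 0.4870 - 0.0790
= 0.6030 - 0.0790
= 0.5240

P(A∪B) = 0.5240


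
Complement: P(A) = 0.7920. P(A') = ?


P(not A) = 1 - 0.7920 = 0.2080

P(not A) = 0.2080


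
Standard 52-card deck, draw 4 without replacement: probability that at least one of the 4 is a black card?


P(at least one) = 1 - P(none)
P(none) = (26/52) × (25/51) × (24/50) × (23/49) = 0.055222
P(at least one) = 1 - 0.055222 = 0.9448

P = 0.9448


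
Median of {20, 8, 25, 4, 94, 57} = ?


Sorted: 4, 8, 20, 25, 57, 94
n = 6 (even)
Middle values: 20 and 25
Median = (20+25)/2 = 22.5000

Median = 22.5000


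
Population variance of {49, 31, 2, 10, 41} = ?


Mean = 26.6000
Squared deviations: 501.7600, 19.3600, 605.1600, 275.5600, 207.3600
Sum = 1609.2000
Variance = 1609.2000/5 = 321.8400

Variance = 321.8400


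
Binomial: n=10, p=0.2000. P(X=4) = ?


C(10,4) = 210
p^4 = 0.001600
(1-p)^6 = 0.262144
P = 210 * 0.001600 * 0.262144 = 0.0881

P(X=4) = 0.0881


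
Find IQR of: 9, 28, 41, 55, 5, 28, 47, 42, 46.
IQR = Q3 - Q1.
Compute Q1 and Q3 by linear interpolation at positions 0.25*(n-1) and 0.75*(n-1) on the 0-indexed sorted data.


Sorted: 5, 9, 28, 28, 41, 42, 46, 47, 55
Q1 (25th %ile) = 28.0000
Q3 (75th %ile) = 46.0000
IQR = 46.0000 - 28.0000 = 18.0000

IQR = 18.0000


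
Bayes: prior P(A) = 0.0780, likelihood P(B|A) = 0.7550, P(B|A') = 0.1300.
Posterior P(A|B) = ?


P(B) = P(B|A)*P(A) + P(B|A')*P(A')
= 0.7550*0.0780 + 0.1300*0.9220
= 0.058890 + 0.119860 = 0.178750
P(A|B) = 0.058890/0.178750 = 0.3295

P(A|B) = 0.3295


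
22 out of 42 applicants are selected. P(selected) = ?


P = 22/42 = 0.5238

P = 0.5238


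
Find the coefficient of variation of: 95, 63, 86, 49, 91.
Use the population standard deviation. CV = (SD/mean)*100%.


Mean = 76.8000
SD = 17.7809
CV = (17.7809/76.8000)*100 = 23.1522%

CV = 23.1522%


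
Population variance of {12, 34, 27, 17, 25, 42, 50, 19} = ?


Mean = 28.2500
Squared deviations: 264.0625, 33.0625, 1.5625, 126.5625, 10.5625, 189.0625, 473.0625, 85.5625
Sum = 1183.5000
Variance = 1183.5000/8 = 147.9375

Variance = 147.9375


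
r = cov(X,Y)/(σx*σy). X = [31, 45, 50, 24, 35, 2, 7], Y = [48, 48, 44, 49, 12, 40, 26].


Mean X = 27.7143, Mean Y = 38.1429
SD X = 16.747830, SD Y = 12.988221
Cov = 43.755102
r = 43.755102/(16.747830*12.988221) = 0.2012

r = 0.2012


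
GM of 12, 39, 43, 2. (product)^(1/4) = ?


Product = 12 × 39 × 43 × 2 = 40248
GM = 40248^(1/4) = 14.1640

GM = 14.1640


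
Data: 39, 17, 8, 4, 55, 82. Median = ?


Sorted: 4, 8, 17, 39, 55, 82
n = 6 (even)
Middle values: 17 and 39
Median = (17+39)/2 = 28.0000

Median = 28.0000


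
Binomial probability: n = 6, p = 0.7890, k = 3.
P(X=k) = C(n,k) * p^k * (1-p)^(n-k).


C(6,3) = 20
p^3 = 0.491169
(1-p)^3 = 0.009394
P = 20 * 0.491169 * 0.009394 = 0.0923

P(X=3) = 0.0923


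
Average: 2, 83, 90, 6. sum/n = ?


Sum = 2 + 83 + 90 + 6 = 181
n = 4
Mean = 181/4 = 45.2500

Mean = 45.2500


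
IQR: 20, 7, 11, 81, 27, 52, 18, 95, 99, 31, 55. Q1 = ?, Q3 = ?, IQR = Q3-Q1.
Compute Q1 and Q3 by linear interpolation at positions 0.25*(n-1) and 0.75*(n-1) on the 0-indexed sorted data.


Sorted: 7, 11, 18, 20, 27, 31, 52, 55, 81, 95, 99
Q1 (25th %ile) = 19.0000
Q3 (75th %ile) = 68.0000
IQR = 68.0000 - 19.0000 = 49.0000

IQR = 49.0000


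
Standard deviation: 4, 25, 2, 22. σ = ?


Mean = 13.2500
Variance = 106.6875
SD = sqrt(106.6875) = 10.3290

SD = 10.3290


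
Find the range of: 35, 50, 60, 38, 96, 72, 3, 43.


Max = 96, Min = 3
Range = 96 - 3 = 93

Range = 93


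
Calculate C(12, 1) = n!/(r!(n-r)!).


C(12,1) = 12!/(1! × 11!)
= 479001600/(1 × 39916800)
= 12

C(12,1) = 12


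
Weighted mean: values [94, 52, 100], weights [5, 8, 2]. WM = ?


Numerator = 94*5 + 52*8 + 100*2 = 1086
Denominator = 5 + 8 + 2 = 15
WM = 1086/15 = 72.4000

WM = 72.4000


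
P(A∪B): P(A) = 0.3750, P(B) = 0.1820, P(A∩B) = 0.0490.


P(A∪B) = 0.3750 + 0.1820 - 0.0490
= 0.5570 - 0.0490
= 0.5080

P(A∪B) = 0.5080


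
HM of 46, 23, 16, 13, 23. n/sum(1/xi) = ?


Sum of reciprocals = 1/46 + 1/23 + 1/16 + 1/13 + 1/23 = 0.248119
HM = 5/0.248119 = 20.1516

HM = 20.1516


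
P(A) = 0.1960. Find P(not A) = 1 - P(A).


P(not A) = 1 - 0.1960 = 0.8040

P(not A) = 0.8040


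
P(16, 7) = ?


P(16,7) = 16!/9!
= 20922789888000/362880
= 57657600

P(16,7) = 57657600


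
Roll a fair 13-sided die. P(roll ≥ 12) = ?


Favorable outcomes (roll ≥ 12): 2
Total outcomes = 13
P = 2/13 = 0.1538

P = 0.1538


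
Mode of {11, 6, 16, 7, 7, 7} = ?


Frequencies: 6:1, 7:3, 11:1, 16:1
Max frequency = 3
Mode = 7

Mode = 7


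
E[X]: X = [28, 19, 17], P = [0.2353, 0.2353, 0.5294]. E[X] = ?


E[X] = 28*0.2353 + 19*0.2353 + 17*0.5294
= 6.5884 + 4.4707 + 8.9998
= 20.0589

E[X] = 20.0589


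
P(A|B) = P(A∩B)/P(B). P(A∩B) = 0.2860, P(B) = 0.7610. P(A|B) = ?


P(A|B) = 0.2860/0.7610 = 0.3758

P(A|B) = 0.3758


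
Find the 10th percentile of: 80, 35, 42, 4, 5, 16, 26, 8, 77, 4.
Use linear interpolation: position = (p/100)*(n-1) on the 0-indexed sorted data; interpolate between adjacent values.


Sorted: 4, 4, 5, 8, 16, 26, 35, 42, 77, 80
n = 10
Index = 10/100 * 9 = 0.9000
Lower = data[0] = 4, Upper = data[1] = 4
P10 = 4 + 0.9000*(0) = 4.0000

P10 = 4.0000


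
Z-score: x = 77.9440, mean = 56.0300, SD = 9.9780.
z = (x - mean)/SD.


z = (77.9440 - 56.0300)/9.9780
= 21.9140/9.9780
= 2.1962

z = 2.1962


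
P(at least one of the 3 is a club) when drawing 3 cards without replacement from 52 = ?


P(at least one) = 1 - P(none)
P(none) = (39/52) × (38/51) × (37/50) = 0.413529
P(at least one) = 1 - 0.413529 = 0.5865

P = 0.5865


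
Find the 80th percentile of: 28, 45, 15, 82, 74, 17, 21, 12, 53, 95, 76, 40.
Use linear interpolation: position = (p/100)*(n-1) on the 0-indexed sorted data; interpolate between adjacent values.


Sorted: 12, 15, 17, 21, 28, 40, 45, 53, 74, 76, 82, 95
n = 12
Index = 80/100 * 11 = 8.8000
Lower = data[8] = 74, Upper = data[9] = 76
P80 = 74 + 0.8000*(2) = 75.6000

P80 = 75.6000


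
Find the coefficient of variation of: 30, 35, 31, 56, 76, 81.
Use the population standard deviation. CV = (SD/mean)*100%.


Mean = 51.5000
SD = 20.9980
CV = (20.9980/51.5000)*100 = 40.7728%

CV = 40.7728%


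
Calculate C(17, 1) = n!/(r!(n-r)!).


C(17,1) = 17!/(1! × 16!)
= 355687428096000/(1 × 20922789888000)
= 17

C(17,1) = 17


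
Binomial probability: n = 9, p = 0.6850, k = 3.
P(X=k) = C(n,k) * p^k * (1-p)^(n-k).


C(9,3) = 84
p^3 = 0.321419
(1-p)^6 = 0.000977
P = 84 * 0.321419 * 0.000977 = 0.0264

P(X=3) = 0.0264


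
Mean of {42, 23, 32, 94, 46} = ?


Sum = 42 + 23 + 32 + 94 + 46 = 237
n = 5
Mean = 237/5 = 47.4000

Mean = 47.4000


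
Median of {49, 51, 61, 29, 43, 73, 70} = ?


Sorted: 29, 43, 49, 51, 61, 70, 73
n = 7 (odd)
Middle value = 51

Median = 51


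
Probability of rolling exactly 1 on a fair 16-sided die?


Favorable outcomes (roll = 1): 1
Total outcomes = 16
P = 1/16 = 0.0625

P = 0.0625


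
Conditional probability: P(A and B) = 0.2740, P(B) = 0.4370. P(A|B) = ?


P(A|B) = 0.2740/0.4370 = 0.6270

P(A|B) = 0.6270


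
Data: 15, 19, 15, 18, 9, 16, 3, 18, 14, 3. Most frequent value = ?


Frequencies: 3:2, 9:1, 14:1, 15:2, 16:1, 18:2, 19:1
Max frequency = 2
Mode = 3, 15, 18

Mode = 3, 15, 18


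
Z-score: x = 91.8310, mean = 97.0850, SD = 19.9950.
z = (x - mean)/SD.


z = (91.8310 - 97.0850)/19.9950
= -5.2540/19.9950
= -0.2628

z = -0.2628


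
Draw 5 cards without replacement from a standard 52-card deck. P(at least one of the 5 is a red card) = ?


P(at least one) = 1 - P(none)
P(none) = (26/52) × (25/51) × (24/50) × (23/49) × (22/48) = 0.025310
P(at least one) = 1 - 0.025310 = 0.9747

P = 0.9747


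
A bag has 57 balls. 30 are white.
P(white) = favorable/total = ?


P = 30/57 = 0.5263

P = 0.5263


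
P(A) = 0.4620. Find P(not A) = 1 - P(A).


P(not A) = 1 - 0.4620 = 0.5380

P(not A) = 0.5380


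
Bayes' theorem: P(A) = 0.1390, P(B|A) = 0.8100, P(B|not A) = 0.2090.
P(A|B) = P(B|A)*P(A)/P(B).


P(B) = P(B|A)*P(A) + P(B|A')*P(A')
= 0.8100*0.1390 + 0.2090*0.8610
= 0.112590 + 0.179949 = 0.292539
P(A|B) = 0.112590/0.292539 = 0.3849

P(A|B) = 0.3849


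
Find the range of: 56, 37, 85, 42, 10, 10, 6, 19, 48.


Max = 85, Min = 6
Range = 85 - 6 = 79

Range = 79


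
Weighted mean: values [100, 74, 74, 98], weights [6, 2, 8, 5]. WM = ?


Numerator = 100*6 + 74*2 + 74*8 + 98*5 = 1830
Denominator = 6 + 2 + 8 + 5 = 21
WM = 1830/21 = 87.1429

WM = 87.1429


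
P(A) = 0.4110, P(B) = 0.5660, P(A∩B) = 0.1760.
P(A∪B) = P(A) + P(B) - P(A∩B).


P(A∪B) = 0.4110 + 0.5660 - 0.1760
= 0.9770 - 0.1760
= 0.8010

P(A∪B) = 0.8010


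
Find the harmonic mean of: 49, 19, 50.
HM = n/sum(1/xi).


Sum of reciprocals = 1/49 + 1/19 + 1/50 = 0.093040
HM = 3/0.093040 = 32.2443

HM = 32.2443


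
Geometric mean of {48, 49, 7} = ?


Product = 48 × 49 × 7 = 16464
GM = 16464^(1/3) = 25.4397

GM = 25.4397


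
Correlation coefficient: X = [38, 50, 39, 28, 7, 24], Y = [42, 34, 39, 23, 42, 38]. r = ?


Mean X = 31.0000, Mean Y = 36.3333
SD X = 13.589211, SD Y = 6.548961
Cov = -15.166667
r = -15.166667/(13.589211*6.548961) = -0.1704

r = -0.1704


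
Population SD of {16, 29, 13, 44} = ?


Mean = 25.5000
Variance = 150.2500
SD = sqrt(150.2500) = 12.2577

SD = 12.2577


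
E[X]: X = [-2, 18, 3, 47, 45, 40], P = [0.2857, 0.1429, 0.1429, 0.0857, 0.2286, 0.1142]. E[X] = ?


E[X] = -2*0.2857 + 18*0.1429 + 3*0.1429 + 47*0.0857 + 45*0.2286 + 40*0.1142
= -0.5714 + 2.5722 + 0.4287 + 4.0279 + 10.2870 + 4.5680
= 21.3124

E[X] = 21.3124


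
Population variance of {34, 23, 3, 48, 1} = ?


Mean = 21.8000
Squared deviations: 148.8400, 1.4400, 353.4400, 686.4400, 432.6400
Sum = 1622.8000
Variance = 1622.8000/5 = 324.5600

Variance = 324.5600


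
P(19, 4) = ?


P(19,4) = 19!/15!
= 121645100408832000/1307674368000
= 93024

P(19,4) = 93024


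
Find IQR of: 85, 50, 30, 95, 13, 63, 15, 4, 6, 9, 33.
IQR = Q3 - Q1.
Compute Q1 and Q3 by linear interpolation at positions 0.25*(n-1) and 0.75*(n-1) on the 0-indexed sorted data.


Sorted: 4, 6, 9, 13, 15, 30, 33, 50, 63, 85, 95
Q1 (25th %ile) = 11.0000
Q3 (75th %ile) = 56.5000
IQR = 56.5000 - 11.0000 = 45.5000

IQR = 45.5000


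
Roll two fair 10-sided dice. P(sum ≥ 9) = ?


Total outcomes = 10×10 = 100
Favorable (sum ≥ 9): 72
P = 72/100 = 0.7200

P = 0.7200


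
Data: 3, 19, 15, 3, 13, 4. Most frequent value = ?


Frequencies: 3:2, 4:1, 13:1, 15:1, 19:1
Max frequency = 2
Mode = 3

Mode = 3


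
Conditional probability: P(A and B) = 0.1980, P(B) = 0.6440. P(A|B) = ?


P(A|B) = 0.1980/0.6440 = 0.3075

P(A|B) = 0.3075


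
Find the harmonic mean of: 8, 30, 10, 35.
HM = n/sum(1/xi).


Sum of reciprocals = 1/8 + 1/30 + 1/10 + 1/35 = 0.286905
HM = 4/0.286905 = 13.9419

HM = 13.9419


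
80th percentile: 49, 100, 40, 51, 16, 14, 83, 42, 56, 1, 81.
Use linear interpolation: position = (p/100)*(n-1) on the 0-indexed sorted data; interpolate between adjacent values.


Sorted: 1, 14, 16, 40, 42, 49, 51, 56, 81, 83, 100
n = 11
Index = 80/100 * 10 = 8.0000
Lower = data[8] = 81, Upper = data[9] = 83
P80 = 81 + 0*(2) = 81.0000

P80 = 81.0000


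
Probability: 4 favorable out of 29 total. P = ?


P = 4/29 = 0.1379

P = 0.1379


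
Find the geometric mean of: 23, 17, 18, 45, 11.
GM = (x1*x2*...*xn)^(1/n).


Product = 23 × 17 × 18 × 45 × 11 = 3483810
GM = 3483810^(1/5) = 20.3428

GM = 20.3428


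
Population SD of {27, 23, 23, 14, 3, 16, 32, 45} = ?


Mean = 22.8750
Variance = 138.8594
SD = sqrt(138.8594) = 11.7839

SD = 11.7839


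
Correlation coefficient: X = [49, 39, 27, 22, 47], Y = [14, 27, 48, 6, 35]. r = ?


Mean X = 36.8000, Mean Y = 26.0000
SD X = 10.703271, SD Y = 14.899664
Cov = 5.600000
r = 5.600000/(10.703271*14.899664) = 0.0351

r = 0.0351


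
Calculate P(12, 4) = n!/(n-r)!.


P(12,4) = 12!/8!
= 479001600/40320
= 11880

P(12,4) = 11880


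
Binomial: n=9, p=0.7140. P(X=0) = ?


C(9,0) = 1
p^0 = 1.000000
(1-p)^9 = 1.280249e-05
P = 1 * 1.000000 * 1.280249e-05 = 1.2802e-05

P(X=0) = 1.2802e-05


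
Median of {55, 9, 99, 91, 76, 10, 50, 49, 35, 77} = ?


Sorted: 9, 10, 35, 49, 50, 55, 76, 77, 91, 99
n = 10 (even)
Middle values: 50 and 55
Median = (50+55)/2 = 52.5000

Median = 52.5000


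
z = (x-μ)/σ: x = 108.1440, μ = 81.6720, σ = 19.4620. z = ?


z = (108.1440 - 81.6720)/19.4620
= 26.4720/19.4620
= 1.3602

z = 1.3602


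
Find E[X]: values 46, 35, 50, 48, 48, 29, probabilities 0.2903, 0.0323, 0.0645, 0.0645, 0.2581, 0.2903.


E[X] = 46*0.2903 + 35*0.0323 + 50*0.0645 + 48*0.0645 + 48*0.2581 + 29*0.2903
= 13.3538 + 1.1305 + 3.2250 + 3.0960 + 12.3888 + 8.4187
= 41.6128

E[X] = 41.6128


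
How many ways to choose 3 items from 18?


C(18,3) = 18!/(3! × 15!)
= 6402373705728000/(6 × 1307674368000)
= 816

C(18,3) = 816


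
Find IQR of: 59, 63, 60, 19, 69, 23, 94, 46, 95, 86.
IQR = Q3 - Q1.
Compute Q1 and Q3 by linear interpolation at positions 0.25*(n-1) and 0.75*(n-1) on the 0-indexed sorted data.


Sorted: 19, 23, 46, 59, 60, 63, 69, 86, 94, 95
Q1 (25th %ile) = 49.2500
Q3 (75th %ile) = 81.7500
IQR = 81.7500 - 49.2500 = 32.5000

IQR = 32.5000


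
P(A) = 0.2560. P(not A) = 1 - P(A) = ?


P(not A) = 1 - 0.2560 = 0.7440

P(not A) = 0.7440


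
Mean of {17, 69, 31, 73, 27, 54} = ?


Sum = 17 + 69 + 31 + 73 + 27 + 54 = 271
n = 6
Mean = 271/6 = 45.1667

Mean = 45.1667


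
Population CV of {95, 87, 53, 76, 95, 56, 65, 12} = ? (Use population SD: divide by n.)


Mean = 67.3750
SD = 25.9660
CV = (25.9660/67.3750)*100 = 38.5396%

CV = 38.5396%


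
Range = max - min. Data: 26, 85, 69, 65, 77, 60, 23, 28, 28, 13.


Max = 85, Min = 13
Range = 85 - 13 = 72

Range = 72


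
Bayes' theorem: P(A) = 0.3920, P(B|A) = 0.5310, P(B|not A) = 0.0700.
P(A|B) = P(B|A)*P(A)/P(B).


P(B) = P(B|A)*P(A) + P(B|A')*P(A')
= 0.5310*0.3920 + 0.0700*0.6080
= 0.208152 + 0.042560 = 0.250712
P(A|B) = 0.208152/0.250712 = 0.8302

P(A|B) = 0.8302


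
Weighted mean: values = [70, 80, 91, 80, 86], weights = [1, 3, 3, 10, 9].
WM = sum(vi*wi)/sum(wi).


Numerator = 70*1 + 80*3 + 91*3 + 80*10 + 86*9 = 2157
Denominator = 1 + 3 + 3 + 10 + 9 = 26
WM = 2157/26 = 82.9615

WM = 82.9615


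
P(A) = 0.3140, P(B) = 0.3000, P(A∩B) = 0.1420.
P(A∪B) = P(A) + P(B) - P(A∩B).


P(A∪B) = 0.3140 + 0.3000 - 0.1420
= 0.6140 - 0.1420
= 0.4720

P(A∪B) = 0.4720


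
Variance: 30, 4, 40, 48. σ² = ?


Mean = 30.5000
Squared deviations: 0.2500, 702.2500, 90.2500, 306.2500
Sum = 1099.0000
Variance = 1099.0000/4 = 274.7500

Variance = 274.7500


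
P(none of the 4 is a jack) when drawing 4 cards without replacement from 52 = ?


P(no jacks) = (48/52) × (47/51) × (46/50) × (45/49)
= 0.7187

P = 0.7187


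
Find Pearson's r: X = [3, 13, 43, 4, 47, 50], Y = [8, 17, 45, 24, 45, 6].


Mean X = 26.6667, Mean Y = 24.1667
SD X = 20.352450, SD Y = 15.868382
Cov = 137.388889
r = 137.388889/(20.352450*15.868382) = 0.4254

r = 0.4254


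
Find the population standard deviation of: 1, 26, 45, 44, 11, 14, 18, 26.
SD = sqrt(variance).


Mean = 23.1250
Variance = 209.6094
SD = sqrt(209.6094) = 14.4779

SD = 14.4779


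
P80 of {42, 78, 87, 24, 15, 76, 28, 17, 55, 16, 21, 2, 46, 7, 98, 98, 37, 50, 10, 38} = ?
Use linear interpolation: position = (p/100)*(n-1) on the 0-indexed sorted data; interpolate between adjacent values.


Sorted: 2, 7, 10, 15, 16, 17, 21, 24, 28, 37, 38, 42, 46, 50, 55, 76, 78, 87, 98, 98
n = 20
Index = 80/100 * 19 = 15.2000
Lower = data[15] = 76, Upper = data[16] = 78
P80 = 76 + 0.2000*(2) = 76.4000

P80 = 76.4000


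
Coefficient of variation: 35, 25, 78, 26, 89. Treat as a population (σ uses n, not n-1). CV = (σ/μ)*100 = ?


Mean = 50.6000
SD = 27.3101
CV = (27.3101/50.6000)*100 = 53.9725%

CV = 53.9725%


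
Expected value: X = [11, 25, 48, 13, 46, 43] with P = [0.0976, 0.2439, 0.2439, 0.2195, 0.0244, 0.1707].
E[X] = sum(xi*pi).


E[X] = 11*0.0976 + 25*0.2439 + 48*0.2439 + 13*0.2195 + 46*0.0244 + 43*0.1707
= 1.0736 + 6.0975 + 11.7072 + 2.8535 + 1.1224 + 7.3401
= 30.1943

E[X] = 30.1943


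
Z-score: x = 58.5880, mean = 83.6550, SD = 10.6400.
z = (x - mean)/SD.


z = (58.5880 - 83.6550)/10.6400
= -25.0670/10.6400
= -2.3559

z = -2.3559


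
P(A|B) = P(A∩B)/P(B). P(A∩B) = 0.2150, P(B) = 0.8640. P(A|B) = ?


P(A|B) = 0.2150/0.8640 = 0.2488

P(A|B) = 0.2488


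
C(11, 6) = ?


C(11,6) = 11!/(6! × 5!)
= 39916800/(720 × 120)
= 462

C(11,6) = 462


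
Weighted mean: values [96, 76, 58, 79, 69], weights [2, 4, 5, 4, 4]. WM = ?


Numerator = 96*2 + 76*4 + 58*5 + 79*4 + 69*4 = 1378
Denominator = 2 + 4 + 5 + 4 + 4 = 19
WM = 1378/19 = 72.5263

WM = 72.5263


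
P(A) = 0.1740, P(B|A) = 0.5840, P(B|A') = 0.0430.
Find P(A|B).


P(B) = P(B|A)*P(A) + P(B|A')*P(A')
= 0.5840*0.1740 + 0.0430*0.8260
= 0.101616 + 0.035518 = 0.137134
P(A|B) = 0.101616/0.137134 = 0.7410

P(A|B) = 0.7410


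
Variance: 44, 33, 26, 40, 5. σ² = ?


Mean = 29.6000
Squared deviations: 207.3600, 11.5600, 12.9600, 108.1600, 605.1600
Sum = 945.2000
Variance = 945.2000/5 = 189.0400

Variance = 189.0400


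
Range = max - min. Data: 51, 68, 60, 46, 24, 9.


Max = 68, Min = 9
Range = 68 - 9 = 59

Range = 59


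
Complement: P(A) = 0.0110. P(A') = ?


P(not A) = 1 - 0.0110 = 0.9890

P(not A) = 0.9890


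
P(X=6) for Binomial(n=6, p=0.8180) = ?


C(6,6) = 1
p^6 = 0.299585
(1-p)^0 = 1.000000
P = 1 * 0.299585 * 1.000000 = 0.2996

P(X=6) = 0.2996


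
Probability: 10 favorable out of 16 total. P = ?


P = 10/16 = 0.6250

P = 0.6250


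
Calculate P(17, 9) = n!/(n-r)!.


P(17,9) = 17!/8!
= 355687428096000/40320
= 8821612800

P(17,9) = 8821612800


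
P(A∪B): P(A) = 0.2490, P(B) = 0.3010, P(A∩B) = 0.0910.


P(A∪B) = 0.2490 + 0.3010 - 0.0910
= 0.5500 - 0.0910
= 0.4590

P(A∪B) = 0.4590


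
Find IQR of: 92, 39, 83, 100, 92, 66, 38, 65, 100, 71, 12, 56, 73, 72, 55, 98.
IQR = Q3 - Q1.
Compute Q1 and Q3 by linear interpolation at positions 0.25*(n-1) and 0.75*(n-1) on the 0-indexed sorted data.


Sorted: 12, 38, 39, 55, 56, 65, 66, 71, 72, 73, 83, 92, 92, 98, 100, 100
Q1 (25th %ile) = 55.7500
Q3 (75th %ile) = 92.0000
IQR = 92.0000 - 55.7500 = 36.2500

IQR = 36.2500


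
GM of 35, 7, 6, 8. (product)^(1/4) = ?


Product = 35 × 7 × 6 × 8 = 11760
GM = 11760^(1/4) = 10.4136

GM = 10.4136


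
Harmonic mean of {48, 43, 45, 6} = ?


Sum of reciprocals = 1/48 + 1/43 + 1/45 + 1/6 = 0.232978
HM = 4/0.232978 = 17.1690

HM = 17.1690


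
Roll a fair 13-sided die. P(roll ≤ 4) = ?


Favorable outcomes (roll ≤ 4): 4
Total outcomes = 13
P = 4/13 = 0.3077

P = 0.3077


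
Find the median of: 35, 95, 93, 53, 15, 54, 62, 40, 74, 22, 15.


Sorted: 15, 15, 22, 35, 40, 53, 54, 62, 74, 93, 95
n = 11 (odd)
Middle value = 53

Median = 53


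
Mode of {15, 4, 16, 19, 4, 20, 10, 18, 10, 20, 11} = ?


Frequencies: 4:2, 10:2, 11:1, 15:1, 16:1, 18:1, 19:1, 20:2
Max frequency = 2
Mode = 4, 10, 20

Mode = 4, 10, 20


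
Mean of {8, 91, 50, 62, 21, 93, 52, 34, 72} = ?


Sum = 8 + 91 + 50 + 62 + 21 + 93 + 52 + 34 + 72 = 483
n = 9
Mean = 483/9 = 53.6667

Mean = 53.6667


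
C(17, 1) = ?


C(17,1) = 17!/(1! × 16!)
= 355687428096000/(1 × 20922789888000)
= 17

C(17,1) = 17


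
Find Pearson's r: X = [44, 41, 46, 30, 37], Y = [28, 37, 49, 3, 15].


Mean X = 39.6000, Mean Y = 26.4000
SD X = 5.678028, SD Y = 16.144349
Cov = 84.160000
r = 84.160000/(5.678028*16.144349) = 0.9181

r = 0.9181


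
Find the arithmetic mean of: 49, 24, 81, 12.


Sum = 49 + 24 + 81 + 12 = 166
n = 4
Mean = 166/4 = 41.5000

Mean = 41.5000
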